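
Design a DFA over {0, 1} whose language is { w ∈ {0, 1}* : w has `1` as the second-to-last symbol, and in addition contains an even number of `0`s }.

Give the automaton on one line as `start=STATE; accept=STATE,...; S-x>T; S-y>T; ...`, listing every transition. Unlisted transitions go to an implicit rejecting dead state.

start=q0; accept=q6,q9; q0-0>q1; q0-1>q2; q1-0>q3; q1-1>q4; q2-0>q5; q2-1>q6; q3-0>q7; q3-1>q8; q4-0>q9; q4-1>q10; q5-0>q3; q5-1>q4; q6-0>q5; q6-1>q6; q7-0>q3; q7-1>q4; q8-0>q5; q8-1>q6; q9-0>q7; q9-1>q8; q10-0>q9; q10-1>q10

Handle the two conditions separately and then intersect. One (7 states) tracks the last 2 symbols read; the other (2 states) tracks the count of `0`s modulo 2. Each combined state is a pair, one component from each; accept when both components accept.
An 11-state machine:
          0    1  
>  q0     q1   q2 
   q1     q3   q4 
   q2     q5   q6 
   q3     q7   q8 
   q4     q9  q10 
   q5     q3   q4 
 * q6     q5   q6 
   q7     q3   q4 
   q8     q5   q6 
 * q9     q7   q8 
   q10    q9  q10 
(> = start, * = accepting)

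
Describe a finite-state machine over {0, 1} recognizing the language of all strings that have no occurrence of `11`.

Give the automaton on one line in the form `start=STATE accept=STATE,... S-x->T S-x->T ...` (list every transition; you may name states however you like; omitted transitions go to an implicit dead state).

start=s0 accept=s0,s1 s0-0->s0 s0-1->s1 s1-0->s0 s1-1->s2 s2-0->s2 s2-1->s2

Track partial matches of the forbidden pattern `11`. State s2 is a dead state reached once `11` has occurred; every other state accepts. s0 means no part of `11` is currently matched.
A 3-state machine:
        0   1  
>* s0   s0  s1 
 * s1   s0  s2 
   s2   s2  s2 
(> = start, * = accepting)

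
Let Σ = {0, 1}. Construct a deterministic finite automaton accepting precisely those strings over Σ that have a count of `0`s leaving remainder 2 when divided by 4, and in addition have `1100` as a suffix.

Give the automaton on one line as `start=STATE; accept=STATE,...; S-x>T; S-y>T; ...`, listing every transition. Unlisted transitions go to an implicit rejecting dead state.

Handle the two conditions separately and then intersect. One (4 states) tracks the count of `0`s modulo 4; the other (5 states) tracks how much of the suffix `1100` has currently been matched. Each combined state is a pair, one component from each; accept when both components accept.
A 20-state machine:
          0    1  
>  q0     q1   q2 
   q1     q3   q4 
   q2     q1   q5 
   q3     q6   q7 
   q4     q3   q8 
   q5     q9   q5 
   q6     q0  q10 
   q7     q6  q11 
   q8    q12   q8 
   q9    q13   q4 
   q10    q0  q14 
   q11   q15  q11 
   q12   q16   q7 
 * q13    q6   q7 
   q14   q17  q14 
   q15   q18  q10 
   q16    q0  q10 
   q17   q19   q2 
   q18    q1   q2 
   q19    q3   q4 
(> = start, * = accepting)

start=q0; accept=q13; q0-0>q1; q0-1>q2; q1-0>q3; q1-1>q4; q2-0>q1; q2-1>q5; q3-0>q6; q3-1>q7; q4-0>q3; q4-1>q8; q5-0>q9; q5-1>q5; q6-0>q0; q6-1>q10; q7-0>q6; q7-1>q11; q8-0>q12; q8-1>q8; q9-0>q13; q9-1>q4; q10-0>q0; q10-1>q14; q11-0>q15; q11-1>q11; q12-0>q16; q12-1>q7; q13-0>q6; q13-1>q7; q14-0>q17; q14-1>q14; q15-0>q18; q15-1>q10; q16-0>q0; q16-1>q10; q17-0>q19; q17-1>q2; q18-0>q1; q18-1>q2; q19-0>q3; q19-1>q4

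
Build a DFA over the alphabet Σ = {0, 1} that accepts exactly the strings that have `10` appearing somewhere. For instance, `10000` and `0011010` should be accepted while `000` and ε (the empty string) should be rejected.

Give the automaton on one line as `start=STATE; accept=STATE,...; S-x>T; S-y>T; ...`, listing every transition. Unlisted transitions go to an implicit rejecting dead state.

States A..B record the length of the longest prefix of `10` that matches the current input suffix. Reaching C means `10` has been seen, and we stay there forever. Accept from C.
With 3 states:
       0  1 
>  A   A  B 
   B   C  B 
 * C   C  C 
(> = start, * = accepting)

start=A; accept=C; A-0>A; A-1>B; B-0>C; B-1>B; C-0>C; C-1>C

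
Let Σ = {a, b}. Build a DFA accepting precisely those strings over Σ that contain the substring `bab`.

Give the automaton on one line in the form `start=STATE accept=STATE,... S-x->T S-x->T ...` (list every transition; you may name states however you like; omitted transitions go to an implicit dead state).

start=S0 accept=S3 S0-a->S0 S0-b->S1 S1-a->S2 S1-b->S1 S2-a->S0 S2-b->S3 S3-a->S3 S3-b->S3

Track how much of `bab` has been matched so far: state S0 is no progress, S3 is the absorbing accept state reached once `bab` has occurred. Intermediate states record partial matches; on a mismatch, fall back to the longest reusable overlap.
4 states suffice.
        a   b  
>  S0   S0  S1 
   S1   S2  S1 
   S2   S0  S3 
 * S3   S3  S3 
(> = start, * = accepting)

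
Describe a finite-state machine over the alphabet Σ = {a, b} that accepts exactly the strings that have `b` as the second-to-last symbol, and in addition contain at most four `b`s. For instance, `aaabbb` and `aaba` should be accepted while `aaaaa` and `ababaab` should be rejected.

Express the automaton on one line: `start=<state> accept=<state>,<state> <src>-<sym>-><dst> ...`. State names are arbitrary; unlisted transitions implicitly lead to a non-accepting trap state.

Handle the two conditions separately and then intersect. The first has 7 states tracking the last 2 symbols read; the second has 6 states tracking the count of `b`s, saturating at 5. A product state is a pair (one from each), accepting exactly when both do.
A 23-state machine:
          a    b  
>  q0     q1   q2 
   q1     q3   q4 
   q2     q5   q6 
   q3     q3   q4 
   q4     q5   q6 
 * q5     q7   q8 
 * q6     q9  q10 
   q7     q7   q8 
   q8     q9  q10 
 * q9    q11  q12 
 * q10   q13  q14 
   q11   q11  q12 
   q12   q13  q14 
 * q13   q15  q16 
 * q14   q17  q18 
   q15   q15  q16 
   q16   q17  q18 
 * q17   q19  q20 
   q18   q21  q18 
   q19   q19  q20 
   q20   q21  q18 
   q21   q22  q20 
   q22   q22  q20 
(> = start, * = accepting)

start=q0 accept=q5,q6,q9,q10,q13,q14,q17 q0-a->q1 q0-b->q2 q1-a->q3 q1-b->q4 q2-a->q5 q2-b->q6 q3-a->q3 q3-b->q4 q4-a->q5 q4-b->q6 q5-a->q7 q5-b->q8 q6-a->q9 q6-b->q10 q7-a->q7 q7-b->q8 q8-a->q9 q8-b->q10 q9-a->q11 q9-b->q12 q10-a->q13 q10-b->q14 q11-a->q11 q11-b->q12 q12-a->q13 q12-b->q14 q13-a->q15 q13-b->q16 q14-a->q17 q14-b->q18 q15-a->q15 q15-b->q16 q16-a->q17 q16-b->q18 q17-a->q19 q17-b->q20 q18-a->q21 q18-b->q18 q19-a->q19 q19-b->q20 q20-a->q21 q20-b->q18 q21-a->q22 q21-b->q20 q22-a->q22 q22-b->q20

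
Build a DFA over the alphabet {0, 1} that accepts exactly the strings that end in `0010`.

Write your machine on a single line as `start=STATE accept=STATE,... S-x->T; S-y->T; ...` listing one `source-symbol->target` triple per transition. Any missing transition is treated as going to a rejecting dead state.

Let each state record the length of the longest suffix of the input read so far that is also a prefix of `0010`. q1 means the last symbol is `0`; q2 means the last 2 symbols are `00`; q3 means the last 3 symbols are `001`; q4 means the last 4 symbols are `0010`. Accept only at q4, where the string currently ends in `0010`.
A 5-state machine:
        0   1  
>  q0   q1  q0 
   q1   q2  q0 
   q2   q2  q3 
   q3   q4  q0 
 * q4   q2  q0 
(> = start, * = accepting)

start=q0; accept=q4; q0-0->q1; q0-1->q0; q1-0->q2; q1-1->q0; q2-0->q2; q2-1->q3; q3-0->q4; q3-1->q0; q4-0->q2; q4-1->q0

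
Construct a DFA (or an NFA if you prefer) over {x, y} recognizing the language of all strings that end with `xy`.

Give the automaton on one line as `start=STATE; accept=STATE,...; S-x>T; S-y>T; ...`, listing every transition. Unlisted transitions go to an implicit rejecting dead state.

Let each state record the length of the longest suffix of the input read so far that is also a prefix of `xy`. s1 means the last symbol is `x`; s2 means the last 2 symbols are `xy`. Accept only at s2, where the string currently ends in `xy`.
A 3-state machine:
        x   y  
>  s0   s1  s0 
   s1   s1  s2 
 * s2   s1  s0 
(> = start, * = accepting)

start=s0; accept=s2; s0-x>s1; s0-y>s0; s1-x>s1; s1-y>s2; s2-x>s1; s2-y>s0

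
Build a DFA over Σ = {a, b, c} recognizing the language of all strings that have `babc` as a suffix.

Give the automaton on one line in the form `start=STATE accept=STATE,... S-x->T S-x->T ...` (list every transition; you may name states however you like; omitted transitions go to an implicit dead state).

Remember how much of `babc` the current input suffix matches. State s0 means no match yet; s1 means the last symbol is `b`; s2 means the last 2 symbols are `ba`; s3 means the last 3 symbols are `bab`; s4 means the last 4 symbols are `babc`. Only s4 accepts. On a mismatch, fall back to the longest proper suffix that is still a prefix of `babc`.
With 5 states:
        a   b   c  
>  s0   s0  s1  s0 
   s1   s2  s1  s0 
   s2   s0  s3  s0 
   s3   s2  s1  s4 
 * s4   s0  s1  s0 
(> = start, * = accepting)

start=s0 accept=s4 s0-a->s0 s0-b->s1 s0-c->s0 s1-a->s2 s1-b->s1 s1-c->s0 s2-a->s0 s2-b->s3 s2-c->s0 s3-a->s2 s3-b->s1 s3-c->s4 s4-a->s0 s4-b->s1 s4-c->s0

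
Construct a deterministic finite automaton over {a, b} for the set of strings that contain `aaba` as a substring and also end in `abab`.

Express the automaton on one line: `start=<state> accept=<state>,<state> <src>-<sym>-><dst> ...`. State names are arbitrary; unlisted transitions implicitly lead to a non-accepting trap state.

start=S0 accept=S9 S0-a->S1 S0-b->S0 S1-a->S2 S1-b->S3 S2-a->S2 S2-b->S4 S3-a->S5 S3-b->S0 S4-a->S6 S4-b->S0 S5-a->S2 S5-b->S7 S6-a->S8 S6-b->S9 S7-a->S5 S7-b->S0 S8-a->S8 S8-b->S10 S9-a->S6 S9-b->S11 S10-a->S6 S10-b->S11 S11-a->S8 S11-b->S11

Build one automaton per condition and run them in lockstep. The first has 5 states tracking whether and how much of `aaba` has been seen; the second has 5 states tracking how much of the suffix `abab` has currently been matched. A product state is a pair (one from each), accepting exactly when both do.
With 12 states:
          a    b  
>  S0     S1   S0 
   S1     S2   S3 
   S2     S2   S4 
   S3     S5   S0 
   S4     S6   S0 
   S5     S2   S7 
   S6     S8   S9 
   S7     S5   S0 
   S8     S8  S10 
 * S9     S6  S11 
   S10    S6  S11 
   S11    S8  S11 
(> = start, * = accepting)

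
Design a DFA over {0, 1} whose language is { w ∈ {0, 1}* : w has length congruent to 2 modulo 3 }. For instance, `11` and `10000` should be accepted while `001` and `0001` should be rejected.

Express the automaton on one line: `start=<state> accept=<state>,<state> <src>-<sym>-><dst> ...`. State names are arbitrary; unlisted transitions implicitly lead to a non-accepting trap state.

Count input length modulo 3: every symbol advances one step around the cycle q0 → q1 → q2 → q0. Accept at q2.
With 3 states:
        0   1  
>  q0   q1  q1 
   q1   q2  q2 
 * q2   q0  q0 
(> = start, * = accepting)

start=q0 accept=q2 q0-0->q1 q0-1->q1 q1-0->q2 q1-1->q2 q2-0->q0 q2-1->q0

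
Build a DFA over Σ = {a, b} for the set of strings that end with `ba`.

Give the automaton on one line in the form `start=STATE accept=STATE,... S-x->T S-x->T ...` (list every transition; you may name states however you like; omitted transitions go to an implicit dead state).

Let each state record the length of the longest suffix of the input read so far that is also a prefix of `ba`. S1 means the last symbol is `b`; S2 means the last 2 symbols are `ba`. Accept only at S2, where the string currently ends in `ba`.
3 states suffice.
        a   b  
>  S0   S0  S1 
   S1   S2  S1 
 * S2   S0  S1 
(> = start, * = accepting)

start=S0 accept=S2 S0-a->S0 S0-b->S1 S1-a->S2 S1-b->S1 S2-a->S0 S2-b->S1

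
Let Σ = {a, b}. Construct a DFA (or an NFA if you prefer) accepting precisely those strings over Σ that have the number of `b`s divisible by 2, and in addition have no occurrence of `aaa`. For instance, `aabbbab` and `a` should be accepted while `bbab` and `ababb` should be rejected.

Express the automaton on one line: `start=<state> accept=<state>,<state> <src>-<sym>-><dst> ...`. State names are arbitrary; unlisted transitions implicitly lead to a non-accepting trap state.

start=q0 accept=q0,q1,q3 q0-a->q1 q0-b->q2 q1-a->q3 q1-b->q2 q2-a->q4 q2-b->q0 q3-a->q5 q3-b->q2 q4-a->q6 q4-b->q0 q5-a->q5 q5-b->q5 q6-a->q5 q6-b->q0

Handle the two conditions separately and then intersect. One (2 states) tracks the count of `b`s modulo 2; the other (4 states) tracks partial matches of the forbidden pattern `aaa`. Each combined state is a pair, one component from each; accept when both components accept. Minimizing collapses redundant product states.
        a   b  
>* q0   q1  q2 
 * q1   q3  q2 
   q2   q4  q0 
 * q3   q5  q2 
   q4   q6  q0 
   q5   q5  q5 
   q6   q5  q0 
(> = start, * = accepting)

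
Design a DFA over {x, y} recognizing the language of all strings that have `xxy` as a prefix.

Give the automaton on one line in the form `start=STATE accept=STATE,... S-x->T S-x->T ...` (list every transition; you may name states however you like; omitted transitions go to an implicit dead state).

Check the first 3 symbols one by one: s0 through s2 record how many have matched `xxy` so far; any wrong symbol goes to the dead state s4. After all 3 match we enter the accepting sink s3.
        x   y  
>  s0   s1  s4 
   s1   s2  s4 
   s2   s4  s3 
 * s3   s3  s3 
   s4   s4  s4 
(> = start, * = accepting)

start=s0 accept=s3 s0-x->s1 s0-y->s4 s1-x->s2 s1-y->s4 s2-x->s4 s2-y->s3 s3-x->s3 s3-y->s3 s4-x->s4 s4-y->s4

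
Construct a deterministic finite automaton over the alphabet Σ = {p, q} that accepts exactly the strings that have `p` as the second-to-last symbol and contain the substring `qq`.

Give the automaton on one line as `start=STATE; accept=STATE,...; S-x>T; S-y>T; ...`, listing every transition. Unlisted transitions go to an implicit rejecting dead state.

start=S0; accept=S4,S5; S0-p>S0; S0-q>S1; S1-p>S0; S1-q>S2; S2-p>S3; S2-q>S2; S3-p>S4; S3-q>S5; S4-p>S4; S4-q>S5; S5-p>S3; S5-q>S2

Run two small machines in parallel and take their product. The first has 7 states tracking the last 2 symbols read; the second has 3 states tracking whether and how much of `qq` has been seen. A product state is a pair (one from each), accepting exactly when both do. Minimizing collapses redundant product states.
With 6 states:
        p   q  
>  S0   S0  S1 
   S1   S0  S2 
   S2   S3  S2 
   S3   S4  S5 
 * S4   S4  S5 
 * S5   S3  S2 
(> = start, * = accepting)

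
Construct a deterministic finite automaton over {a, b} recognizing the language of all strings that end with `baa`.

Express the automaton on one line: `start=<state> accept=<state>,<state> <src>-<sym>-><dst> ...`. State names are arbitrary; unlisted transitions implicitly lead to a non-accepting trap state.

start=q0 accept=q3 q0-a->q0 q0-b->q1 q1-a->q2 q1-b->q1 q2-a->q3 q2-b->q1 q3-a->q0 q3-b->q1

Let each state record the length of the longest suffix of the input read so far that is also a prefix of `baa`. q1 means the last symbol is `b`; q2 means the last 2 symbols are `ba`; q3 means the last 3 symbols are `baa`. Accept only at q3, where the string currently ends in `baa`.
With 4 states:
        a   b  
>  q0   q0  q1 
   q1   q2  q1 
   q2   q3  q1 
 * q3   q0  q1 
(> = start, * = accepting)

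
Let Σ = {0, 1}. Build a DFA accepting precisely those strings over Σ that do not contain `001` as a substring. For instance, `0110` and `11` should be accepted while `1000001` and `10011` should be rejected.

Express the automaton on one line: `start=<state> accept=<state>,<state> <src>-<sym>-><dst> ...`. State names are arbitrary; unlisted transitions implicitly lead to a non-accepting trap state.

This is the complement of 'contains `001`'. Use the same substring-matching states — S0 through S3 holding how much of `001` has just been matched — but flip the accepting set: everything except the trap S3 accepts.
A 4-state machine:
        0   1  
>* S0   S1  S0 
 * S1   S2  S0 
 * S2   S2  S3 
   S3   S3  S3 
(> = start, * = accepting)

start=S0 accept=S0,S1,S2 S0-0->S1 S0-1->S0 S1-0->S2 S1-1->S0 S2-0->S2 S2-1->S3 S3-0->S3 S3-1->S3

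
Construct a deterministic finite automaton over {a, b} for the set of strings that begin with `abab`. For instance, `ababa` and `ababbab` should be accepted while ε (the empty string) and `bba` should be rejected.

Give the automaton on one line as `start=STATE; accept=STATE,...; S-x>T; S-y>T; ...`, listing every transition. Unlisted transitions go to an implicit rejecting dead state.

Check the first 4 symbols one by one: q0 through q3 record how many have matched `abab` so far; any wrong symbol goes to the dead state q5. After all 4 match we enter the accepting sink q4.
With 6 states:
        a   b  
>  q0   q1  q5 
   q1   q5  q2 
   q2   q3  q5 
   q3   q5  q4 
 * q4   q4  q4 
   q5   q5  q5 
(> = start, * = accepting)

start=q0; accept=q4; q0-a>q1; q0-b>q5; q1-a>q5; q1-b>q2; q2-a>q3; q2-b>q5; q3-a>q5; q3-b>q4; q4-a>q4; q4-b>q4; q5-a>q5; q5-b>q5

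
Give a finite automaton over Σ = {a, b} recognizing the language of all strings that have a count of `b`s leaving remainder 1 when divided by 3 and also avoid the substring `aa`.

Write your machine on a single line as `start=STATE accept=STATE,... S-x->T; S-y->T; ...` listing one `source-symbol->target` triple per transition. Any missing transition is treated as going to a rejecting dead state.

Build one automaton per condition and run them in lockstep. One (3 states) tracks the count of `b`s modulo 3; the other (3 states) tracks partial matches of the forbidden pattern `aa`. Each combined state is a pair, one component from each; accept when both components accept. Minimizing collapses redundant product states.
With 7 states:
        a   b  
>  S0   S1  S2 
   S1   S3  S2 
 * S2   S4  S5 
   S3   S3  S3 
 * S4   S3  S5 
   S5   S6  S0 
   S6   S3  S0 
(> = start, * = accepting)

start=S0; accept=S2,S4; S0-a->S1; S0-b->S2; S1-a->S3; S1-b->S2; S2-a->S4; S2-b->S5; S3-a->S3; S3-b->S3; S4-a->S3; S4-b->S5; S5-a->S6; S5-b->S0; S6-a->S3; S6-b->S0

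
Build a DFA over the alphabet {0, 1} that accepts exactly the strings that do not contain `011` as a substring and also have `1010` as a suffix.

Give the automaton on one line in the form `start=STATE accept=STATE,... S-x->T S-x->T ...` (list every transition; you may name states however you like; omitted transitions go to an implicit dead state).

start=q0 accept=q7 q0-0->q1 q0-1->q2 q1-0->q1 q1-1->q3 q2-0->q4 q2-1->q2 q3-0->q4 q3-1->q5 q4-0->q1 q4-1->q6 q5-0->q5 q5-1->q5 q6-0->q7 q6-1->q5 q7-0->q1 q7-1->q6

Handle the two conditions separately and then intersect. One (4 states) tracks partial matches of the forbidden pattern `011`; the other (5 states) tracks how much of the suffix `1010` has currently been matched. Each combined state is a pair, one component from each; accept when both components accept. After merging equivalent states the machine shrinks.
With 8 states:
        0   1  
>  q0   q1  q2 
   q1   q1  q3 
   q2   q4  q2 
   q3   q4  q5 
   q4   q1  q6 
   q5   q5  q5 
   q6   q7  q5 
 * q7   q1  q6 
(> = start, * = accepting)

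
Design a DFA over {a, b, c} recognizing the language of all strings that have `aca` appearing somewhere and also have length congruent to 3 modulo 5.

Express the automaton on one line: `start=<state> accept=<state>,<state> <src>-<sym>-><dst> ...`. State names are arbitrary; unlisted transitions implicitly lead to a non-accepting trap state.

Build one automaton per condition and run them in lockstep. The first has 4 states tracking whether and how much of `aca` has been seen; the second has 5 states tracking the input length modulo 5. A product state is a pair (one from each), accepting exactly when both do.
With 20 states:
          a    b    c  
>  S0     S1   S2   S2 
   S1     S3   S4   S5 
   S2     S3   S4   S4 
   S3     S6   S7   S8 
   S4     S6   S7   S7 
   S5     S9   S7   S7 
   S6    S10  S11  S12 
   S7    S10  S11  S11 
   S8    S13  S11  S11 
 * S9    S13  S13  S13 
   S10   S14   S0  S15 
   S11   S14   S0   S0 
   S12   S16   S0   S0 
   S13   S16  S16  S16 
   S14    S1   S2  S17 
   S15   S18   S2   S2 
   S16   S18  S18  S18 
   S17   S19   S4   S4 
   S18   S19  S19  S19 
   S19    S9   S9   S9 
(> = start, * = accepting)

start=S0 accept=S9 S0-a->S1 S0-b->S2 S0-c->S2 S1-a->S3 S1-b->S4 S1-c->S5 S2-a->S3 S2-b->S4 S2-c->S4 S3-a->S6 S3-b->S7 S3-c->S8 S4-a->S6 S4-b->S7 S4-c->S7 S5-a->S9 S5-b->S7 S5-c->S7 S6-a->S10 S6-b->S11 S6-c->S12 S7-a->S10 S7-b->S11 S7-c->S11 S8-a->S13 S8-b->S11 S8-c->S11 S9-a->S13 S9-b->S13 S9-c->S13 S10-a->S14 S10-b->S0 S10-c->S15 S11-a->S14 S11-b->S0 S11-c->S0 S12-a->S16 S12-b->S0 S12-c->S0 S13-a->S16 S13-b->S16 S13-c->S16 S14-a->S1 S14-b->S2 S14-c->S17 S15-a->S18 S15-b->S2 S15-c->S2 S16-a->S18 S16-b->S18 S16-c->S18 S17-a->S19 S17-b->S4 S17-c->S4 S18-a->S19 S18-b->S19 S18-c->S19 S19-a->S9 S19-b->S9 S19-c->S9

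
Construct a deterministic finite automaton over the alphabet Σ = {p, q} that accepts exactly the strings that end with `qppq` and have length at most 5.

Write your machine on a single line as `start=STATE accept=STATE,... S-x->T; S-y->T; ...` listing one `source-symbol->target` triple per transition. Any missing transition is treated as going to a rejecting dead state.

start=s0; accept=s7; s0-p->s1; s0-q->s2; s1-p->s3; s1-q->s4; s2-p->s5; s2-q->s4; s3-p->s3; s3-q->s3; s4-p->s5; s4-q->s3; s5-p->s6; s5-q->s3; s6-p->s3; s6-q->s7; s7-p->s3; s7-q->s3

Run two small machines in parallel and take their product. One (5 states) tracks how much of the suffix `qppq` has currently been matched; the other (7 states) tracks the input length, saturating at 6. Each combined state is a pair, one component from each; accept when both components accept. Equivalent product states are then merged.
8 states suffice.
        p   q  
>  s0   s1  s2 
   s1   s3  s4 
   s2   s5  s4 
   s3   s3  s3 
   s4   s5  s3 
   s5   s6  s3 
   s6   s3  s7 
 * s7   s3  s3 
(> = start, * = accepting)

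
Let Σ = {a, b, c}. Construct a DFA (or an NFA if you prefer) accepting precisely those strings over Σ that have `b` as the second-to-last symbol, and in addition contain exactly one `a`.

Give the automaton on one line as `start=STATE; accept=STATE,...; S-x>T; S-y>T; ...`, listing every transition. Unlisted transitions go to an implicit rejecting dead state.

Handle the two conditions separately and then intersect. One (13 states) tracks the last 2 symbols read; the other (3 states) tracks the count of `a`s, saturating at 2. Each combined state is a pair, one component from each; accept when both components accept. Minimizing collapses redundant product states.
7 states suffice.
        a   b   c  
>  q0   q1  q2  q0 
   q1   q3  q4  q1 
   q2   q5  q2  q0 
   q3   q3  q3  q3 
   q4   q3  q6  q5 
 * q5   q3  q4  q1 
 * q6   q3  q6  q5 
(> = start, * = accepting)

start=q0; accept=q5,q6; q0-a>q1; q0-b>q2; q0-c>q0; q1-a>q3; q1-b>q4; q1-c>q1; q2-a>q5; q2-b>q2; q2-c>q0; q3-a>q3; q3-b>q3; q3-c>q3; q4-a>q3; q4-b>q6; q4-c>q5; q5-a>q3; q5-b>q4; q5-c>q1; q6-a>q3; q6-b>q6; q6-c>q5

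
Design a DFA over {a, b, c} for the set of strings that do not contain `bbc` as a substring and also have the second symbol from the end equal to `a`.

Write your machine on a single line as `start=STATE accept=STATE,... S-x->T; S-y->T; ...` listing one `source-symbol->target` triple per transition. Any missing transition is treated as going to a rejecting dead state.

start=s0; accept=s3,s4,s5; s0-a->s1; s0-b->s2; s0-c->s0; s1-a->s3; s1-b->s4; s1-c->s5; s2-a->s1; s2-b->s6; s2-c->s0; s3-a->s3; s3-b->s4; s3-c->s5; s4-a->s1; s4-b->s6; s4-c->s0; s5-a->s1; s5-b->s2; s5-c->s0; s6-a->s1; s6-b->s6; s6-c->s7; s7-a->s7; s7-b->s7; s7-c->s7

Run two small machines in parallel and take their product. The first has 4 states tracking partial matches of the forbidden pattern `bbc`; the second has 13 states tracking the last 2 symbols read. A product state is a pair (one from each), accepting exactly when both do. Equivalent product states are then merged.
An 8-state machine:
        a   b   c  
>  s0   s1  s2  s0 
   s1   s3  s4  s5 
   s2   s1  s6  s0 
 * s3   s3  s4  s5 
 * s4   s1  s6  s0 
 * s5   s1  s2  s0 
   s6   s1  s6  s7 
   s7   s7  s7  s7 
(> = start, * = accepting)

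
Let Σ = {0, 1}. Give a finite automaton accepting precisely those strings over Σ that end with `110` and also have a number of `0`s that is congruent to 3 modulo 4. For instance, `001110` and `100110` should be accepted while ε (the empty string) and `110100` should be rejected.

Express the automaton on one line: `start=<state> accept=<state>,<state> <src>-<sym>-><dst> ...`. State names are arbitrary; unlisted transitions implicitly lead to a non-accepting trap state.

Handle the two conditions separately and then intersect. One (4 states) tracks how much of the suffix `110` has currently been matched; the other (4 states) tracks the count of `0`s modulo 4. Each combined state is a pair, one component from each; accept when both components accept. Equivalent product states are then merged.
7 states suffice.
        0   1  
>  q0   q1  q0 
   q1   q2  q1 
   q2   q3  q4 
   q3   q0  q3 
   q4   q3  q5 
   q5   q6  q5 
 * q6   q0  q3 
(> = start, * = accepting)

start=q0 accept=q6 q0-0->q1 q0-1->q0 q1-0->q2 q1-1->q1 q2-0->q3 q2-1->q4 q3-0->q0 q3-1->q3 q4-0->q3 q4-1->q5 q5-0->q6 q5-1->q5 q6-0->q0 q6-1->q3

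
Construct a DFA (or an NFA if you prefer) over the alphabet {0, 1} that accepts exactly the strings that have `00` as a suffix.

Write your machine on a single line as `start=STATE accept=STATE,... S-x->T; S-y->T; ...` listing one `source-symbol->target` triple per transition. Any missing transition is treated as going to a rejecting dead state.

Remember how much of `00` the current input suffix matches. State S0 means no match yet; S1 means the last symbol is `0`; S2 means the last 2 symbols are `00`. Only S2 accepts. On a mismatch, fall back to the longest proper suffix that is still a prefix of `00`.
A 3-state machine:
        0   1  
>  S0   S1  S0 
   S1   S2  S0 
 * S2   S2  S0 
(> = start, * = accepting)

start=S0; accept=S2; S0-0->S1; S0-1->S0; S1-0->S2; S1-1->S0; S2-0->S2; S2-1->S0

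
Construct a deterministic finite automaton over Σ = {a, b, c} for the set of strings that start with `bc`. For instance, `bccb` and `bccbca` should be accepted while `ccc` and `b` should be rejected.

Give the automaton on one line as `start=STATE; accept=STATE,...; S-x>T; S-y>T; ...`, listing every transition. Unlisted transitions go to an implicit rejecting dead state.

Check the first 2 symbols one by one: S0 through S1 record how many have matched `bc` so far; any wrong symbol goes to the dead state S3. After all 2 match we enter the accepting sink S2.
        a   b   c  
>  S0   S3  S1  S3 
   S1   S3  S3  S2 
 * S2   S2  S2  S2 
   S3   S3  S3  S3 
(> = start, * = accepting)

start=S0; accept=S2; S0-a>S3; S0-b>S1; S0-c>S3; S1-a>S3; S1-b>S3; S1-c>S2; S2-a>S2; S2-b>S2; S2-c>S2; S3-a>S3; S3-b>S3; S3-c>S3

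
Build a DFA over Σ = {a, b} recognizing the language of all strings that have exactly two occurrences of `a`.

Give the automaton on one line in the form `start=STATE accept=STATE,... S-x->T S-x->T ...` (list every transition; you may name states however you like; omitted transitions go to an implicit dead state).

Count `a`s, saturating at 3: states s0 through s2 mean 0 through 2 `a`s seen; s3 means more than 2. Each `a` increments (capped at s3); other symbols loop. Accept from {s2}.
A 4-state machine:
        a   b  
>  s0   s1  s0 
   s1   s2  s1 
 * s2   s3  s2 
   s3   s3  s3 
(> = start, * = accepting)

start=s0 accept=s2 s0-a->s1 s0-b->s0 s1-a->s2 s1-b->s1 s2-a->s3 s2-b->s2 s3-a->s3 s3-b->s3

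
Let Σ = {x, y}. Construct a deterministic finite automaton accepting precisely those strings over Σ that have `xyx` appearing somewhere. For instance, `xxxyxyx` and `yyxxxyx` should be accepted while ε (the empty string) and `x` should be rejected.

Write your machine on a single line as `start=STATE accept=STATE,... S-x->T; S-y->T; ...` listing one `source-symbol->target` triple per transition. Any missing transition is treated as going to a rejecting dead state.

start=q0; accept=q3; q0-x->q1; q0-y->q0; q1-x->q1; q1-y->q2; q2-x->q3; q2-y->q0; q3-x->q3; q3-y->q3

Track how much of `xyx` has been matched so far: state q0 is no progress, q3 is the absorbing accept state reached once `xyx` has occurred. Intermediate states record partial matches; on a mismatch, fall back to the longest reusable overlap.
A 4-state machine:
        x   y  
>  q0   q1  q0 
   q1   q1  q2 
   q2   q3  q0 
 * q3   q3  q3 
(> = start, * = accepting)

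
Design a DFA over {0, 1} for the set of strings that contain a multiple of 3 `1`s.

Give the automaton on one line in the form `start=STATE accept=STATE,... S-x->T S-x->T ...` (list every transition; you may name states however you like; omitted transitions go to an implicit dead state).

Keep the running count of `1`s modulo 3: each `1` advances along the cycle s0 → s1 → s2 → s0 while other symbols loop. Accept at s0.
3 states suffice.
        0   1  
>* s0   s0  s1 
   s1   s1  s2 
   s2   s2  s0 
(> = start, * = accepting)

start=s0 accept=s0 s0-0->s0 s0-1->s1 s1-0->s1 s1-1->s2 s2-0->s2 s2-1->s0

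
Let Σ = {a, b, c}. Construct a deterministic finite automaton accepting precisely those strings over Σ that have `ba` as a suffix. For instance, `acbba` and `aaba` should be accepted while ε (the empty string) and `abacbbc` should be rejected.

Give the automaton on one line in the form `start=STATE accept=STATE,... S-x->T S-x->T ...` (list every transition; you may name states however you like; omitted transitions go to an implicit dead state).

start=q0 accept=q2 q0-a->q0 q0-b->q1 q0-c->q0 q1-a->q2 q1-b->q1 q1-c->q0 q2-a->q0 q2-b->q1 q2-c->q0

Remember how much of `ba` the current input suffix matches. State q0 means no match yet; q1 means the last symbol is `b`; q2 means the last 2 symbols are `ba`. Only q2 accepts. On a mismatch, fall back to the longest proper suffix that is still a prefix of `ba`.
A 3-state machine:
        a   b   c  
>  q0   q0  q1  q0 
   q1   q2  q1  q0 
 * q2   q0  q1  q0 
(> = start, * = accepting)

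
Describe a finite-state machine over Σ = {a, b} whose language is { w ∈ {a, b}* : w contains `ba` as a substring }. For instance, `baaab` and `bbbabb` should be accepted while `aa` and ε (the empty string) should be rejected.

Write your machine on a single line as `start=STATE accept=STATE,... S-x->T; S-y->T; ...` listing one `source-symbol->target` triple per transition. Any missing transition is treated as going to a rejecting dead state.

start=s0; accept=s2; s0-a->s0; s0-b->s1; s1-a->s2; s1-b->s1; s2-a->s2; s2-b->s2

Track how much of `ba` has been matched so far: state s0 is no progress, s2 is the absorbing accept state reached once `ba` has occurred. Intermediate states record partial matches; on a mismatch, fall back to the longest reusable overlap.
3 states suffice.
        a   b  
>  s0   s0  s1 
   s1   s2  s1 
 * s2   s2  s2 
(> = start, * = accepting)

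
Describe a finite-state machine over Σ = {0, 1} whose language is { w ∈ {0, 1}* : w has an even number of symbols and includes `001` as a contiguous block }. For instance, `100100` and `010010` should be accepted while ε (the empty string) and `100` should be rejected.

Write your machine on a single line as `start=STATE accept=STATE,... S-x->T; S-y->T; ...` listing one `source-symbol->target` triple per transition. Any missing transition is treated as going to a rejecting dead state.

start=A; accept=H; A-0->B; A-1->C; B-0->D; B-1->A; C-0->E; C-1->A; D-0->F; D-1->G; E-0->F; E-1->C; F-0->D; F-1->H; G-0->H; G-1->H; H-0->G; H-1->G

Run two small machines in parallel and take their product. One (2 states) tracks the input length modulo 2; the other (4 states) tracks whether and how much of `001` has been seen. Each combined state is a pair, one component from each; accept when both components accept.
An 8-state machine:
       0  1 
>  A   B  C 
   B   D  A 
   C   E  A 
   D   F  G 
   E   F  C 
   F   D  H 
   G   H  H 
 * H   G  G 
(> = start, * = accepting)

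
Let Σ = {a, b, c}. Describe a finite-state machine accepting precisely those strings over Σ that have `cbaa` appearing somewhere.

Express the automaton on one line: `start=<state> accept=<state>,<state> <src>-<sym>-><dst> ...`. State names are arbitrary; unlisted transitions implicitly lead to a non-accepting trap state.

start=q0 accept=q4 q0-a->q0 q0-b->q0 q0-c->q1 q1-a->q0 q1-b->q2 q1-c->q1 q2-a->q3 q2-b->q0 q2-c->q1 q3-a->q4 q3-b->q0 q3-c->q1 q4-a->q4 q4-b->q4 q4-c->q4

States q0..q3 record the length of the longest prefix of `cbaa` that matches the current input suffix. Reaching q4 means `cbaa` has been seen, and we stay there forever. Accept from q4.
With 5 states:
        a   b   c  
>  q0   q0  q0  q1 
   q1   q0  q2  q1 
   q2   q3  q0  q1 
   q3   q4  q0  q1 
 * q4   q4  q4  q4 
(> = start, * = accepting)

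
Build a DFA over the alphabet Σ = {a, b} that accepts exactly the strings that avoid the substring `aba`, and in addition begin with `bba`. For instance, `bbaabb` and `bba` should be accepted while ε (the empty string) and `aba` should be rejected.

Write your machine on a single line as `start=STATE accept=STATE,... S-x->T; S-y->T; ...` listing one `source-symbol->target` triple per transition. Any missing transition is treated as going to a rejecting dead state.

start=s0; accept=s7,s8,s10; s0-a->s1; s0-b->s2; s1-a->s1; s1-b->s3; s2-a->s1; s2-b->s4; s3-a->s5; s3-b->s6; s4-a->s7; s4-b->s6; s5-a->s5; s5-b->s5; s6-a->s1; s6-b->s6; s7-a->s7; s7-b->s8; s8-a->s9; s8-b->s10; s9-a->s9; s9-b->s9; s10-a->s7; s10-b->s10

Build one automaton per condition and run them in lockstep. One (4 states) tracks partial matches of the forbidden pattern `aba`; the other (5 states) tracks whether the input so far still matches the prefix `bba`. Each combined state is a pair, one component from each; accept when both components accept.
With 11 states:
          a    b  
>  s0     s1   s2 
   s1     s1   s3 
   s2     s1   s4 
   s3     s5   s6 
   s4     s7   s6 
   s5     s5   s5 
   s6     s1   s6 
 * s7     s7   s8 
 * s8     s9  s10 
   s9     s9   s9 
 * s10    s7  s10 
(> = start, * = accepting)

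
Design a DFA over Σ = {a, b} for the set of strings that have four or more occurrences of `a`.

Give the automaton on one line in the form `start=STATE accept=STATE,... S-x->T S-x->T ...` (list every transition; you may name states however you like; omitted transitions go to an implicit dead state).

start=s0 accept=s4,s5 s0-a->s1 s0-b->s0 s1-a->s2 s1-b->s1 s2-a->s3 s2-b->s2 s3-a->s4 s3-b->s3 s4-a->s5 s4-b->s4 s5-a->s5 s5-b->s5

Only the number of `a`s matters, and only up to 5. Make a chain s0 → s1 → s2 → s3 → s4 → s5 advanced by each `a` (with s5 absorbing); every other symbol self-loops. The accepting set is {s4, s5}.
6 states suffice.
        a   b  
>  s0   s1  s0 
   s1   s2  s1 
   s2   s3  s2 
   s3   s4  s3 
 * s4   s5  s4 
 * s5   s5  s5 
(> = start, * = accepting)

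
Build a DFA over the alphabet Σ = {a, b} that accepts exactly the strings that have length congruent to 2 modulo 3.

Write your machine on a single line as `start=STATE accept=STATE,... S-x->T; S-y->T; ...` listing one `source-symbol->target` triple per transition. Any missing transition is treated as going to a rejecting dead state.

Count input length modulo 3: every symbol advances one step around the cycle S0 → S1 → S2 → S0. Accept at S2.
        a   b  
>  S0   S1  S1 
   S1   S2  S2 
 * S2   S0  S0 
(> = start, * = accepting)

start=S0; accept=S2; S0-a->S1; S0-b->S1; S1-a->S2; S1-b->S2; S2-a->S0; S2-b->S0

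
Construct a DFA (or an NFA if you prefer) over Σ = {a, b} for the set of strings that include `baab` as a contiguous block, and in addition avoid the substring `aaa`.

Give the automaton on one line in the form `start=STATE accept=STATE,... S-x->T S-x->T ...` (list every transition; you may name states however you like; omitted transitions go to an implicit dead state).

start=q0 accept=q8,q10,q12 q0-a->q1 q0-b->q2 q1-a->q3 q1-b->q2 q2-a->q4 q2-b->q2 q3-a->q5 q3-b->q2 q4-a->q6 q4-b->q2 q5-a->q5 q5-b->q7 q6-a->q5 q6-b->q8 q7-a->q9 q7-b->q7 q8-a->q10 q8-b->q8 q9-a->q11 q9-b->q7 q10-a->q12 q10-b->q8 q11-a->q5 q11-b->q13 q12-a->q13 q12-b->q8 q13-a->q13 q13-b->q13

Run two small machines in parallel and take their product. One (5 states) tracks whether and how much of `baab` has been seen; the other (4 states) tracks partial matches of the forbidden pattern `aaa`. Each combined state is a pair, one component from each; accept when both components accept.
          a    b  
>  q0     q1   q2 
   q1     q3   q2 
   q2     q4   q2 
   q3     q5   q2 
   q4     q6   q2 
   q5     q5   q7 
   q6     q5   q8 
   q7     q9   q7 
 * q8    q10   q8 
   q9    q11   q7 
 * q10   q12   q8 
   q11    q5  q13 
 * q12   q13   q8 
   q13   q13  q13 
(> = start, * = accepting)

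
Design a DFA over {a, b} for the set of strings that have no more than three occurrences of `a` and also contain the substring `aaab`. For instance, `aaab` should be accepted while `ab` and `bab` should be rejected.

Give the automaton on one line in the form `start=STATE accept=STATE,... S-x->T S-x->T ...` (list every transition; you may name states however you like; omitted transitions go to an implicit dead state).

start=q0 accept=q8 q0-a->q1 q0-b->q0 q1-a->q2 q1-b->q3 q2-a->q4 q2-b->q5 q3-a->q6 q3-b->q3 q4-a->q7 q4-b->q8 q5-a->q9 q5-b->q5 q6-a->q10 q6-b->q5 q7-a->q7 q7-b->q11 q8-a->q11 q8-b->q8 q9-a->q12 q9-b->q13 q10-a->q7 q10-b->q13 q11-a->q11 q11-b->q11 q12-a->q7 q12-b->q14 q13-a->q15 q13-b->q13 q14-a->q15 q14-b->q14 q15-a->q12 q15-b->q14

Build one automaton per condition and run them in lockstep. The first has 5 states tracking the count of `a`s, saturating at 4; the second has 5 states tracking whether and how much of `aaab` has been seen. A product state is a pair (one from each), accepting exactly when both do.
16 states suffice.
          a    b  
>  q0     q1   q0 
   q1     q2   q3 
   q2     q4   q5 
   q3     q6   q3 
   q4     q7   q8 
   q5     q9   q5 
   q6    q10   q5 
   q7     q7  q11 
 * q8    q11   q8 
   q9    q12  q13 
   q10    q7  q13 
   q11   q11  q11 
   q12    q7  q14 
   q13   q15  q13 
   q14   q15  q14 
   q15   q12  q14 
(> = start, * = accepting)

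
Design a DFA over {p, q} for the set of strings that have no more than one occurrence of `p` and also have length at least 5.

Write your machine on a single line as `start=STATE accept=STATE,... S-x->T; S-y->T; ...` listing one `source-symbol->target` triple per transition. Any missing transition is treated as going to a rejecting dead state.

start=s0; accept=s10,s11; s0-p->s1; s0-q->s2; s1-p->s3; s1-q->s4; s2-p->s4; s2-q->s5; s3-p->s3; s3-q->s3; s4-p->s3; s4-q->s6; s5-p->s6; s5-q->s7; s6-p->s3; s6-q->s8; s7-p->s8; s7-q->s9; s8-p->s3; s8-q->s10; s9-p->s10; s9-q->s11; s10-p->s3; s10-q->s10; s11-p->s10; s11-q->s11

Build one automaton per condition and run them in lockstep. The first has 3 states tracking the count of `p`s, saturating at 2; the second has 7 states tracking the input length, saturating at 6. A product state is a pair (one from each), accepting exactly when both do. Minimizing collapses redundant product states.
With 12 states:
          p    q  
>  s0     s1   s2 
   s1     s3   s4 
   s2     s4   s5 
   s3     s3   s3 
   s4     s3   s6 
   s5     s6   s7 
   s6     s3   s8 
   s7     s8   s9 
   s8     s3  s10 
   s9    s10  s11 
 * s10    s3  s10 
 * s11   s10  s11 
(> = start, * = accepting)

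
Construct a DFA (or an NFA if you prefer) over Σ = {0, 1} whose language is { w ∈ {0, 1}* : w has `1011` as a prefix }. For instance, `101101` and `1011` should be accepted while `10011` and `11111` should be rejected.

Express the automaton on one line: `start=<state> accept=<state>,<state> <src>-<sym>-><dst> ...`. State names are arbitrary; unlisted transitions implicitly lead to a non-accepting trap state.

Walk along `1011` while the input agrees: from s0 take `1` to s1, and so on. Any deviation drops to the rejecting sink s5. Once s4 is reached the prefix is confirmed and every continuation is accepted.
With 6 states:
        0   1  
>  s0   s5  s1 
   s1   s2  s5 
   s2   s5  s3 
   s3   s5  s4 
 * s4   s4  s4 
   s5   s5  s5 
(> = start, * = accepting)

start=s0 accept=s4 s0-0->s5 s0-1->s1 s1-0->s2 s1-1->s5 s2-0->s5 s2-1->s3 s3-0->s5 s3-1->s4 s4-0->s4 s4-1->s4 s5-0->s5 s5-1->s5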